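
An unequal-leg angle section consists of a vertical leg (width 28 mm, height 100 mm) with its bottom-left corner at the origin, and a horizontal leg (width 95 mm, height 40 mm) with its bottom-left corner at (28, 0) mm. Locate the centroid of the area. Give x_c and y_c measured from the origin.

vertical leg: A = 28 × 100 = 2800.00, centroid at (14.00, 50.00).
horizontal leg: A = 95 × 40 = 3800.00, centroid at (75.50, 20.00).
ΣA = 6600.00 mm²
ΣAx_c = (2800.00)(14.00) + (3800.00)(75.50) = 326100.00 mm³
ΣAy_c = (2800.00)(50.00) + (3800.00)(20.00) = 216000.00 mm³
x_c = 326100.00 / 6600.00 = 49.41 mm
y_c = 216000.00 / 6600.00 = 32.73 mm

x_c = 49.41 mm, y_c = 32.73 mm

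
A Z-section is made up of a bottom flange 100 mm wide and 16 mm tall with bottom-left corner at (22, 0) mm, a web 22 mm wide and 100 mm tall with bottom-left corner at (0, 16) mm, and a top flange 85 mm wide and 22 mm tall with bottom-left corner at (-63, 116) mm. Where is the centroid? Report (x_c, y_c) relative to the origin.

bottom flange: A = 100 × 16 = 1600.00, centroid at (72.00, 8.00).
web: A = 22 × 100 = 2200.00, centroid at (11.00, 66.00).
top flange: A = 85 × 22 = 1870.00, centroid at (-20.50, 127.00).
ΣA = 5670.00 mm²
ΣAx_c = (1600.00)(72.00) + (2200.00)(11.00) + (1870.00)(-20.50) = 101065.00 mm³
ΣAy_c = (1600.00)(8.00) + (2200.00)(66.00) + (1870.00)(127.00) = 395490.00 mm³
x_c = 101065.00 / 5670.00 = 17.82 mm
y_c = 395490.00 / 5670.00 = 69.75 mm

x_c = 17.82 mm, y_c = 69.75 mm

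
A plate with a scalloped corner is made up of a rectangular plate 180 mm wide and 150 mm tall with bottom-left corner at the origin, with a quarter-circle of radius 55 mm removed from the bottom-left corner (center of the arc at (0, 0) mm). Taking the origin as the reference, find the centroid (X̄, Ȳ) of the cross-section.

plate: A = 180 × 150 = 27000.00, centroid at (90.00, 75.00).
removed quarter-circle: A = −¼π·55² = -2375.83, centroid at (23.34, 23.34).
ΣA = 24624.17 mm², ΣAX̄ = 2374541.67 mm³, ΣAȲ = 1969541.67 mm³.
X̄ = 2374541.67/24624.17 = 96.43 mm; Ȳ = 1969541.67/24624.17 = 79.98 mm.

X̄ = 96.43 mm, Ȳ = 79.98 mm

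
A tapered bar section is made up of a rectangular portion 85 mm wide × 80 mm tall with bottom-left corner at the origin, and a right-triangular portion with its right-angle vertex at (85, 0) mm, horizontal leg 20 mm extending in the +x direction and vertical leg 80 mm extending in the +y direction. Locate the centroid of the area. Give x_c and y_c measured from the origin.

x_c = 47.68 mm, y_c = 38.60 mm

rectangular portion: A = 85 × 80 = 6800.00, centroid at (42.50, 40.00).
triangular portion: A = ½·20·80 = 800.00, centroid at (91.67, 26.67).
ΣA = 7600.00 mm², ΣAx_c = 362333.33 mm³, ΣAy_c = 293333.33 mm³.
x_c = 362333.33/7600.00 = 47.68 mm; y_c = 293333.33/7600.00 = 38.60 mm.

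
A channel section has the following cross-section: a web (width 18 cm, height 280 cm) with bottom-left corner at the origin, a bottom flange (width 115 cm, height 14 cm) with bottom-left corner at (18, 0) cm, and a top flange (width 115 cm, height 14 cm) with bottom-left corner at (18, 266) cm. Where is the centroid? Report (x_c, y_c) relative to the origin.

web: A = 18 × 280 = 5040.00, centroid at (9.00, 140.00).
bottom flange: A = 115 × 14 = 1610.00, centroid at (75.50, 7.00).
top flange: A = 115 × 14 = 1610.00, centroid at (75.50, 273.00).
ΣA = 8260.00 cm²
ΣAx_c = (5040.00)(9.00) + (1610.00)(75.50) + (1610.00)(75.50) = 288470.00 cm³
ΣAy_c = (5040.00)(140.00) + (1610.00)(7.00) + (1610.00)(273.00) = 1156400.00 cm³
x_c = 288470.00 / 8260.00 = 34.92 cm
y_c = 1156400.00 / 8260.00 = 140.00 cm

x_c = 34.92 cm, y_c = 140.00 cm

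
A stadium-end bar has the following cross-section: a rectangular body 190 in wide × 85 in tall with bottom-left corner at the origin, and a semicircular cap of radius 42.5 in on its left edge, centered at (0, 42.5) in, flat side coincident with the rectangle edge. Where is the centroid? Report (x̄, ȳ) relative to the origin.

x̄ = 78.11 in, ȳ = 42.50 in

Part | A | x̄ᵢ | ȳᵢ | A·x̄ᵢ | A·ȳᵢ
rectangular body | 16150.00 | 95.00 | 42.50 | 1534250.00 | 686375.00
semicircular end | 2837.25 | -18.04 | 42.50 | -51177.08 | 120583.16
Σ | 18987.25 |  |  | 1483072.92 | 806958.16
x̄ = 1483072.92 / 18987.25 = 78.11 in
ȳ = 806958.16 / 18987.25 = 42.50 in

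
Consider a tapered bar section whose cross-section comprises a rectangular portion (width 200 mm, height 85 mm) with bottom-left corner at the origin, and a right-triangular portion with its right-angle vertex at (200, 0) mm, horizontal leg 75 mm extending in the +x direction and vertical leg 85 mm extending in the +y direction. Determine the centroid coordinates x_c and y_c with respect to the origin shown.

rectangular portion: A = 200 × 85 = 17000.00, centroid at (100.00, 42.50).
triangular portion: A = ½·75·85 = 3187.50, centroid at (225.00, 28.33).
ΣA = 20187.50 mm², ΣAx_c = 2417187.50 mm³, ΣAy_c = 812812.50 mm³.
x_c = 2417187.50/20187.50 = 119.74 mm; y_c = 812812.50/20187.50 = 40.26 mm.

x_c = 119.74 mm, y_c = 40.26 mm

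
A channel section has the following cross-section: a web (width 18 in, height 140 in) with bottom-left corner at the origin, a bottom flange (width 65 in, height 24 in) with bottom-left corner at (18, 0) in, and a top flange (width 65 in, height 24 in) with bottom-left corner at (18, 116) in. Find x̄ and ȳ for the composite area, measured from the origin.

x̄ = 31.96 in, ȳ = 70.00 in

web: A = 18 × 140 = 2520.00, centroid at (9.00, 70.00).
bottom flange: A = 65 × 24 = 1560.00, centroid at (50.50, 12.00).
top flange: A = 65 × 24 = 1560.00, centroid at (50.50, 128.00).
ΣA = 5640.00 in²
ΣAx̄ = (2520.00)(9.00) + (1560.00)(50.50) + (1560.00)(50.50) = 180240.00 in³
ΣAȳ = (2520.00)(70.00) + (1560.00)(12.00) + (1560.00)(128.00) = 394800.00 in³
x̄ = 180240.00 / 5640.00 = 31.96 in
ȳ = 394800.00 / 5640.00 = 70.00 in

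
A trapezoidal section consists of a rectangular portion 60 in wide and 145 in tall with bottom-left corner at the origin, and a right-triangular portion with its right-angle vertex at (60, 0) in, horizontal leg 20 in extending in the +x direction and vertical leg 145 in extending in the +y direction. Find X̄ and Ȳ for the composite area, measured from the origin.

X̄ = 35.24 in, Ȳ = 69.05 in

rectangular portion: A = 60 × 145 = 8700.00, centroid at (30.00, 72.50).
triangular portion: A = ½·20·145 = 1450.00, centroid at (66.67, 48.33).
ΣA = 10150.00 in², ΣAX̄ = 357666.67 in³, ΣAȲ = 700833.33 in³.
X̄ = 357666.67/10150.00 = 35.24 in; Ȳ = 700833.33/10150.00 = 69.05 in.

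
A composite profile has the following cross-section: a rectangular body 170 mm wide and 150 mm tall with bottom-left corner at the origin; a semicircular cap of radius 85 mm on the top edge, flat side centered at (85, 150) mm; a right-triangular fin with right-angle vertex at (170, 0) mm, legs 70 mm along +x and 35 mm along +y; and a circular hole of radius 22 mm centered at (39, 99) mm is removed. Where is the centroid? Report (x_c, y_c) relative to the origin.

x_c = 90.54 mm, y_c = 106.37 mm

Part | A | x̄ᵢ | ȳᵢ | A·x̄ᵢ | A·ȳᵢ
rectangular body | 25500.00 | 85.00 | 75.00 | 2167500.00 | 1912500.00
semicircular top | 11349.00 | 85.00 | 186.08 | 964665.29 | 2111767.19
triangular fin | 1225.00 | 193.33 | 11.67 | 236833.33 | 14291.67
hole | -1520.53 | 39.00 | 99.00 | -59300.70 | -150532.55
Σ | 36553.47 |  |  | 3309697.92 | 3888026.30
x_c = 3309697.92 / 36553.47 = 90.54 mm
y_c = 3888026.30 / 36553.47 = 106.37 mm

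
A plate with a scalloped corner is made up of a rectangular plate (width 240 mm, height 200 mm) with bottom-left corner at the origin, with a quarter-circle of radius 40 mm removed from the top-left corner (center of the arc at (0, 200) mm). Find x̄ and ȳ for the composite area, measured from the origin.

x̄ = 122.77 mm, ȳ = 97.77 mm

plate: A = 240 × 200 = 48000.00, centroid at (120.00, 100.00).
removed quarter-circle: A = −¼π·40² = -1256.64, centroid at (16.98, 183.02).
ΣA = 46743.36 mm², ΣAx̄ = 5738666.67 mm³, ΣAȳ = 4570005.92 mm³.
x̄ = 5738666.67/46743.36 = 122.77 mm; ȳ = 4570005.92/46743.36 = 97.77 mm.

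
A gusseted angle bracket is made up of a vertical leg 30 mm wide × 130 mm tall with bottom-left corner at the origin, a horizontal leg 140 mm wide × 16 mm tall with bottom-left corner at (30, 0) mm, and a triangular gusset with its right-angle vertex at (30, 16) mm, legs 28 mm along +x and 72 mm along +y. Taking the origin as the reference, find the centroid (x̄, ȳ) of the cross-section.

x̄ = 45.07 mm, ȳ = 43.61 mm

Part | A | x̄ᵢ | ȳᵢ | A·x̄ᵢ | A·ȳᵢ
vertical leg | 3900.00 | 15.00 | 65.00 | 58500.00 | 253500.00
horizontal leg | 2240.00 | 100.00 | 8.00 | 224000.00 | 17920.00
gusset | 1008.00 | 39.33 | 40.00 | 39648.00 | 40320.00
Σ | 7148.00 |  |  | 322148.00 | 311740.00
x̄ = 322148.00 / 7148.00 = 45.07 mm
ȳ = 311740.00 / 7148.00 = 43.61 mm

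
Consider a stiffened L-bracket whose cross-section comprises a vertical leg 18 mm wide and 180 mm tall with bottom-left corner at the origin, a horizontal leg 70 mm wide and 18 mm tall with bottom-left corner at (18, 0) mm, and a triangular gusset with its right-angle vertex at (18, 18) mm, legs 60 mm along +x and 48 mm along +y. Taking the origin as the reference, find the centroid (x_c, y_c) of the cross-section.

vertical leg: A = 18 × 180 = 3240.00, centroid at (9.00, 90.00).
horizontal leg: A = 70 × 18 = 1260.00, centroid at (53.00, 9.00).
gusset: A = ½·60·48 = 1440.00, centroid at (38.00, 34.00).
ΣA = 5940.00 mm²
ΣAx_c = (3240.00)(9.00) + (1260.00)(53.00) + (1440.00)(38.00) = 150660.00 mm³
ΣAy_c = (3240.00)(90.00) + (1260.00)(9.00) + (1440.00)(34.00) = 351900.00 mm³
x_c = 150660.00 / 5940.00 = 25.36 mm
y_c = 351900.00 / 5940.00 = 59.24 mm

x_c = 25.36 mm, y_c = 59.24 mm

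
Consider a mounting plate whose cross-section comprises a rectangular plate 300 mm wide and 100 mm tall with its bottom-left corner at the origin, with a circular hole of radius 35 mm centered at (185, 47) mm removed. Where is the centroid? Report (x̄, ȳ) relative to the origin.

plate: A = 300 × 100 = 30000.00, centroid at (150.00, 50.00).
hole: A = −π·35² = -3848.45, centroid at (185.00, 47.00).
ΣA = 26151.55 mm², ΣAx̄ = 3788036.56 mm³, ΣAȳ = 1319122.80 mm³.
x̄ = 3788036.56/26151.55 = 144.85 mm; ȳ = 1319122.80/26151.55 = 50.44 mm.

x̄ = 144.85 mm, ȳ = 50.44 mm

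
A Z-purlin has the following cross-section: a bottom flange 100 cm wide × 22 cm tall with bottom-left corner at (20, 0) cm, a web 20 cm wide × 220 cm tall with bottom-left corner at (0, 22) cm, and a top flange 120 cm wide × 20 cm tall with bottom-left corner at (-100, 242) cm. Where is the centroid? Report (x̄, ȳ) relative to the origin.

x̄ = 11.33 cm, ȳ = 134.42 cm

bottom flange: A = 100 × 22 = 2200.00, centroid at (70.00, 11.00).
web: A = 20 × 220 = 4400.00, centroid at (10.00, 132.00).
top flange: A = 120 × 20 = 2400.00, centroid at (-40.00, 252.00).
ΣA = 9000.00 cm²
ΣAx̄ = (2200.00)(70.00) + (4400.00)(10.00) + (2400.00)(-40.00) = 102000.00 cm³
ΣAȳ = (2200.00)(11.00) + (4400.00)(132.00) + (2400.00)(252.00) = 1209800.00 cm³
x̄ = 102000.00 / 9000.00 = 11.33 cm
ȳ = 1209800.00 / 9000.00 = 134.42 cm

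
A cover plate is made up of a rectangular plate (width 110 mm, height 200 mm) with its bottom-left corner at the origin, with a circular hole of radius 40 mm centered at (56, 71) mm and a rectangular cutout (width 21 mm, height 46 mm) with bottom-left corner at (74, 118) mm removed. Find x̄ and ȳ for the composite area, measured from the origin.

x̄ = 52.91 mm, ȳ = 106.63 mm

plate: A = 110 × 200 = 22000.00, centroid at (55.00, 100.00).
hole 1: A = −π·40² = -5026.55, centroid at (56.00, 71.00).
hole 2: A = −(21 × 46) = -966.00, centroid at (84.50, 141.00).
ΣA = 16007.45 mm²
ΣAx̄ = (22000.00)(55.00) + (-5026.55)(56.00) + (-966.00)(84.50) = 846886.30 mm³
ΣAȳ = (22000.00)(100.00) + (-5026.55)(71.00) + (-966.00)(141.00) = 1706909.07 mm³
x̄ = 846886.30 / 16007.45 = 52.91 mm
ȳ = 1706909.07 / 16007.45 = 106.63 mm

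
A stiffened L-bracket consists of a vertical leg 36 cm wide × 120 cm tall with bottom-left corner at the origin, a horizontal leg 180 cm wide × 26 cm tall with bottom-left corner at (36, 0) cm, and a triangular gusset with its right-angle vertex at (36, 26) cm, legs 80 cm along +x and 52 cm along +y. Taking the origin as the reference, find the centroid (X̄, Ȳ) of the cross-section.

vertical leg: A = 36 × 120 = 4320.00, centroid at (18.00, 60.00).
horizontal leg: A = 180 × 26 = 4680.00, centroid at (126.00, 13.00).
gusset: A = ½·80·52 = 2080.00, centroid at (62.67, 43.33).
ΣA = 11080.00 cm², ΣAX̄ = 797786.67 cm³, ΣAȲ = 410173.33 cm³.
X̄ = 797786.67/11080.00 = 72.00 cm; Ȳ = 410173.33/11080.00 = 37.02 cm.

X̄ = 72.00 cm, Ȳ = 37.02 cm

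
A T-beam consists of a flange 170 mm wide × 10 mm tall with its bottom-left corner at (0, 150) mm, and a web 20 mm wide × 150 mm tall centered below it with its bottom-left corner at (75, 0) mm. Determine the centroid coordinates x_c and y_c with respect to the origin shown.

x_c = 85.00 mm, y_c = 103.94 mm

web: A = 20 × 150 = 3000.00, centroid at (85.00, 75.00).
flange: A = 170 × 10 = 1700.00, centroid at (85.00, 155.00).
ΣA = 4700.00 mm², ΣAx_c = 399500.00 mm³, ΣAy_c = 488500.00 mm³.
x_c = 399500.00/4700.00 = 85.00 mm; y_c = 488500.00/4700.00 = 103.94 mm.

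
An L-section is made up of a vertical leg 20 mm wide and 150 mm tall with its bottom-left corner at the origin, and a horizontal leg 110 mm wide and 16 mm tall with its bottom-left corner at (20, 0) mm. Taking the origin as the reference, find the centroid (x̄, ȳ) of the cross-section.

vertical leg: A = 20 × 150 = 3000.00, centroid at (10.00, 75.00).
horizontal leg: A = 110 × 16 = 1760.00, centroid at (75.00, 8.00).
ΣA = 4760.00 mm²
ΣAx̄ = (3000.00)(10.00) + (1760.00)(75.00) = 162000.00 mm³
ΣAȳ = (3000.00)(75.00) + (1760.00)(8.00) = 239080.00 mm³
x̄ = 162000.00 / 4760.00 = 34.03 mm
ȳ = 239080.00 / 4760.00 = 50.23 mm

x̄ = 34.03 mm, ȳ = 50.23 mm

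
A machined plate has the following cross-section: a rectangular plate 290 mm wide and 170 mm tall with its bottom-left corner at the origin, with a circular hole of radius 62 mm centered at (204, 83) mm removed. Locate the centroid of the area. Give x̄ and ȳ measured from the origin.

x̄ = 125.86 mm, ȳ = 85.65 mm

Part | A | x̄ᵢ | ȳᵢ | A·x̄ᵢ | A·ȳᵢ
plate | 49300.00 | 145.00 | 85.00 | 7148500.00 | 4190500.00
hole | -12076.28 | 204.00 | 83.00 | -2463561.56 | -1002331.42
Σ | 37223.72 |  |  | 4684938.44 | 3188168.58
x̄ = 4684938.44 / 37223.72 = 125.86 mm
ȳ = 3188168.58 / 37223.72 = 85.65 mm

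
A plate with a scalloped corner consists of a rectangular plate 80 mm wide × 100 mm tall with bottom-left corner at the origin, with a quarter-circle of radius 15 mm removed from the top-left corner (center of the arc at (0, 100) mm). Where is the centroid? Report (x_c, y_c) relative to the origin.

Part | A | x̄ᵢ | ȳᵢ | A·x̄ᵢ | A·ȳᵢ
plate | 8000.00 | 40.00 | 50.00 | 320000.00 | 400000.00
removed quarter-circle | -176.71 | 6.37 | 93.63 | -1125.00 | -16546.46
Σ | 7823.29 |  |  | 318875.00 | 383453.54
x_c = 318875.00 / 7823.29 = 40.76 mm
y_c = 383453.54 / 7823.29 = 49.01 mm

x_c = 40.76 mm, y_c = 49.01 mm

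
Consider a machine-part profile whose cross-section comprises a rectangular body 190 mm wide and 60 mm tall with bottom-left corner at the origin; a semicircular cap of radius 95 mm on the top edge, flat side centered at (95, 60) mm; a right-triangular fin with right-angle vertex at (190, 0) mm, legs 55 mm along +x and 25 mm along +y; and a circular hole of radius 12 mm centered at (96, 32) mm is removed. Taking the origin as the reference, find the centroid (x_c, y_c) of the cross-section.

rectangular body: A = 190 × 60 = 11400.00, centroid at (95.00, 30.00).
semicircular top: A = ½π·95² = 14176.44, centroid at (95.00, 100.32).
triangular fin: A = ½·55·25 = 687.50, centroid at (208.33, 8.33).
hole: A = −π·12² = -452.39, centroid at (96.00, 32.00).
ΣA = 25811.55 mm², ΣAx_c = 2529561.29 mm³, ΣAy_c = 1755422.25 mm³.
x_c = 2529561.29/25811.55 = 98.00 mm; y_c = 1755422.25/25811.55 = 68.01 mm.

x_c = 98.00 mm, y_c = 68.01 mm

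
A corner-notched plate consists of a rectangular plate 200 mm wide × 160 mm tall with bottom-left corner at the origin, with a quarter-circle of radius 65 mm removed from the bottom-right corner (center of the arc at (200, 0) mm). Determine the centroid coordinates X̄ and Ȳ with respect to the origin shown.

X̄ = 91.62 mm, Ȳ = 86.06 mm

plate: A = 200 × 160 = 32000.00, centroid at (100.00, 80.00).
removed quarter-circle: A = −¼π·65² = -3318.31, centroid at (172.41, 27.59).
ΣA = 28681.69 mm², ΣAX̄ = 2627880.22 mm³, ΣAȲ = 2468458.33 mm³.
X̄ = 2627880.22/28681.69 = 91.62 mm; Ȳ = 2468458.33/28681.69 = 86.06 mm.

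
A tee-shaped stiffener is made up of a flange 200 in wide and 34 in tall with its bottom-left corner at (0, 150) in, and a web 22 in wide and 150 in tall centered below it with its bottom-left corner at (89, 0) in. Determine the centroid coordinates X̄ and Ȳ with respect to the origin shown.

web: A = 22 × 150 = 3300.00, centroid at (100.00, 75.00).
flange: A = 200 × 34 = 6800.00, centroid at (100.00, 167.00).
ΣA = 10100.00 in², ΣAX̄ = 1010000.00 in³, ΣAȲ = 1383100.00 in³.
X̄ = 1010000.00/10100.00 = 100.00 in; Ȳ = 1383100.00/10100.00 = 136.94 in.

X̄ = 100.00 in, Ȳ = 136.94 in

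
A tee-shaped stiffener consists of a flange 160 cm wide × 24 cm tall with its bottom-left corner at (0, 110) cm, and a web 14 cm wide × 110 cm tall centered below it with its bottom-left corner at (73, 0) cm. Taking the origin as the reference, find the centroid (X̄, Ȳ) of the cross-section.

X̄ = 80.00 cm, Ȳ = 102.82 cm

web: A = 14 × 110 = 1540.00, centroid at (80.00, 55.00).
flange: A = 160 × 24 = 3840.00, centroid at (80.00, 122.00).
ΣA = 5380.00 cm², ΣAX̄ = 430400.00 cm³, ΣAȲ = 553180.00 cm³.
X̄ = 430400.00/5380.00 = 80.00 cm; Ȳ = 553180.00/5380.00 = 102.82 cm.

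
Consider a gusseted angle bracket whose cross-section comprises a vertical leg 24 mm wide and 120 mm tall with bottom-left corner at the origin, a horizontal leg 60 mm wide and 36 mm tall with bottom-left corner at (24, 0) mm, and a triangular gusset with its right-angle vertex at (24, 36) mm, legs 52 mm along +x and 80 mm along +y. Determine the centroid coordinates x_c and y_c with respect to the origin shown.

x_c = 33.31 mm, y_c = 48.04 mm

vertical leg: A = 24 × 120 = 2880.00, centroid at (12.00, 60.00).
horizontal leg: A = 60 × 36 = 2160.00, centroid at (54.00, 18.00).
gusset: A = ½·52·80 = 2080.00, centroid at (41.33, 62.67).
ΣA = 7120.00 mm², ΣAx_c = 237173.33 mm³, ΣAy_c = 342026.67 mm³.
x_c = 237173.33/7120.00 = 33.31 mm; y_c = 342026.67/7120.00 = 48.04 mm.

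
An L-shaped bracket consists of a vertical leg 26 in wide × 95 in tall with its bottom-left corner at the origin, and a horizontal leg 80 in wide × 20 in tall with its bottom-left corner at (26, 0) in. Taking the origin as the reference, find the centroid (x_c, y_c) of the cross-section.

vertical leg: A = 26 × 95 = 2470.00, centroid at (13.00, 47.50).
horizontal leg: A = 80 × 20 = 1600.00, centroid at (66.00, 10.00).
ΣA = 4070.00 in²
ΣAx_c = (2470.00)(13.00) + (1600.00)(66.00) = 137710.00 in³
ΣAy_c = (2470.00)(47.50) + (1600.00)(10.00) = 133325.00 in³
x_c = 137710.00 / 4070.00 = 33.84 in
y_c = 133325.00 / 4070.00 = 32.76 in

x_c = 33.84 in, y_c = 32.76 in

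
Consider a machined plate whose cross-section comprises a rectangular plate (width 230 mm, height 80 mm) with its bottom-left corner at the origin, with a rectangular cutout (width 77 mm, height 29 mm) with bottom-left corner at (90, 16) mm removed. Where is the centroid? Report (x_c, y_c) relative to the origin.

x_c = 113.14 mm, y_c = 41.31 mm

Part | A | x̄ᵢ | ȳᵢ | A·x̄ᵢ | A·ȳᵢ
plate | 18400.00 | 115.00 | 40.00 | 2116000.00 | 736000.00
hole | -2233.00 | 128.50 | 30.50 | -286940.50 | -68106.50
Σ | 16167.00 |  |  | 1829059.50 | 667893.50
x_c = 1829059.50 / 16167.00 = 113.14 mm
y_c = 667893.50 / 16167.00 = 41.31 mm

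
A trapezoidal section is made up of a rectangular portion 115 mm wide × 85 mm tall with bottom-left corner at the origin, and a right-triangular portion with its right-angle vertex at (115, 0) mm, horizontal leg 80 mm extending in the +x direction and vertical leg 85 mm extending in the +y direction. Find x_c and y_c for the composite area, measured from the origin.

x_c = 79.22 mm, y_c = 38.84 mm

rectangular portion: A = 115 × 85 = 9775.00, centroid at (57.50, 42.50).
triangular portion: A = ½·80·85 = 3400.00, centroid at (141.67, 28.33).
ΣA = 13175.00 mm²
ΣAx_c = (9775.00)(57.50) + (3400.00)(141.67) = 1043729.17 mm³
ΣAy_c = (9775.00)(42.50) + (3400.00)(28.33) = 511770.83 mm³
x_c = 1043729.17 / 13175.00 = 79.22 mm
y_c = 511770.83 / 13175.00 = 38.84 mm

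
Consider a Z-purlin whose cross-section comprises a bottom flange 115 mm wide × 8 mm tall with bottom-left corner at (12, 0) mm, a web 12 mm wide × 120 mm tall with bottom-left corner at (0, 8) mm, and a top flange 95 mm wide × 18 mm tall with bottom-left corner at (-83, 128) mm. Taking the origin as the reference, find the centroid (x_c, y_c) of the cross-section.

Part | A | x̄ᵢ | ȳᵢ | A·x̄ᵢ | A·ȳᵢ
bottom flange | 920.00 | 69.50 | 4.00 | 63940.00 | 3680.00
web | 1440.00 | 6.00 | 68.00 | 8640.00 | 97920.00
top flange | 1710.00 | -35.50 | 137.00 | -60705.00 | 234270.00
Σ | 4070.00 |  |  | 11875.00 | 335870.00
x_c = 11875.00 / 4070.00 = 2.92 mm
y_c = 335870.00 / 4070.00 = 82.52 mm

x_c = 2.92 mm, y_c = 82.52 mm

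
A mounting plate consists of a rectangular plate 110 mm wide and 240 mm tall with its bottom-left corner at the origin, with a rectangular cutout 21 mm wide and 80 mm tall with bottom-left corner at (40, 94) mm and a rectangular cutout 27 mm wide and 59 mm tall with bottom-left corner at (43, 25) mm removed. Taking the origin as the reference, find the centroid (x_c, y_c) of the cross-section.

x_c = 55.22 mm, y_c = 123.49 mm

plate: A = 110 × 240 = 26400.00, centroid at (55.00, 120.00).
hole 1: A = −(21 × 80) = -1680.00, centroid at (50.50, 134.00).
hole 2: A = −(27 × 59) = -1593.00, centroid at (56.50, 54.50).
ΣA = 23127.00 mm²
ΣAx_c = (26400.00)(55.00) + (-1680.00)(50.50) + (-1593.00)(56.50) = 1277155.50 mm³
ΣAy_c = (26400.00)(120.00) + (-1680.00)(134.00) + (-1593.00)(54.50) = 2856061.50 mm³
x_c = 1277155.50 / 23127.00 = 55.22 mm
y_c = 2856061.50 / 23127.00 = 123.49 mm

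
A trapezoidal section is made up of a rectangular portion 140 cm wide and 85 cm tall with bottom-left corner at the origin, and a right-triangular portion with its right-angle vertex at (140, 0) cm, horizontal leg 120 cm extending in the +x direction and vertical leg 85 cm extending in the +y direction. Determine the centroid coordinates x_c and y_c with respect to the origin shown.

rectangular portion: A = 140 × 85 = 11900.00, centroid at (70.00, 42.50).
triangular portion: A = ½·120·85 = 5100.00, centroid at (180.00, 28.33).
ΣA = 17000.00 cm²
ΣAx_c = (11900.00)(70.00) + (5100.00)(180.00) = 1751000.00 cm³
ΣAy_c = (11900.00)(42.50) + (5100.00)(28.33) = 650250.00 cm³
x_c = 1751000.00 / 17000.00 = 103.00 cm
y_c = 650250.00 / 17000.00 = 38.25 cm

x_c = 103.00 cm, y_c = 38.25 cm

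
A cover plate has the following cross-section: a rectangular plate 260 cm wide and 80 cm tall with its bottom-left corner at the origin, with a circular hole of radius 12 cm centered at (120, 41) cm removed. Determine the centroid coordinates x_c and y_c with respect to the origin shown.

x_c = 130.22 cm, y_c = 39.98 cm

plate: A = 260 × 80 = 20800.00, centroid at (130.00, 40.00).
hole: A = −π·12² = -452.39, centroid at (120.00, 41.00).
ΣA = 20347.61 cm²
ΣAx_c = (20800.00)(130.00) + (-452.39)(120.00) = 2649713.28 cm³
ΣAy_c = (20800.00)(40.00) + (-452.39)(41.00) = 813452.04 cm³
x_c = 2649713.28 / 20347.61 = 130.22 cm
y_c = 813452.04 / 20347.61 = 39.98 cm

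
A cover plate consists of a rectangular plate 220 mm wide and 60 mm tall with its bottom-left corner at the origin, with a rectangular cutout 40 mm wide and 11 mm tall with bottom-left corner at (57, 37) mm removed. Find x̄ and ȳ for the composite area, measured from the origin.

plate: A = 220 × 60 = 13200.00, centroid at (110.00, 30.00).
hole: A = −(40 × 11) = -440.00, centroid at (77.00, 42.50).
ΣA = 12760.00 mm²
ΣAx̄ = (13200.00)(110.00) + (-440.00)(77.00) = 1418120.00 mm³
ΣAȳ = (13200.00)(30.00) + (-440.00)(42.50) = 377300.00 mm³
x̄ = 1418120.00 / 12760.00 = 111.14 mm
ȳ = 377300.00 / 12760.00 = 29.57 mm

x̄ = 111.14 mm, ȳ = 29.57 mm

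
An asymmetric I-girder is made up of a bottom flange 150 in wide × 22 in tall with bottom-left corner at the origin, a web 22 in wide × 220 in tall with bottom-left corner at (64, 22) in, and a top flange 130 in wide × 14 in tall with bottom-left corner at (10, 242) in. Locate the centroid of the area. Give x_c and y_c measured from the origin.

x_c = 75.00 in, y_c = 113.29 in

Part | A | x̄ᵢ | ȳᵢ | A·x̄ᵢ | A·ȳᵢ
bottom flange | 3300.00 | 75.00 | 11.00 | 247500.00 | 36300.00
web | 4840.00 | 75.00 | 132.00 | 363000.00 | 638880.00
top flange | 1820.00 | 75.00 | 249.00 | 136500.00 | 453180.00
Σ | 9960.00 |  |  | 747000.00 | 1128360.00
x_c = 747000.00 / 9960.00 = 75.00 in
y_c = 1128360.00 / 9960.00 = 113.29 in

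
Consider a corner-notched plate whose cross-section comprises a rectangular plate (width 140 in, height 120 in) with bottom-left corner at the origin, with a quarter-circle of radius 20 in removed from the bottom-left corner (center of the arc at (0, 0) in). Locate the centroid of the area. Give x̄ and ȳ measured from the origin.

x̄ = 71.17 in, ȳ = 60.98 in

Part | A | x̄ᵢ | ȳᵢ | A·x̄ᵢ | A·ȳᵢ
plate | 16800.00 | 70.00 | 60.00 | 1176000.00 | 1008000.00
removed quarter-circle | -314.16 | 8.49 | 8.49 | -2666.67 | -2666.67
Σ | 16485.84 |  |  | 1173333.33 | 1005333.33
x̄ = 1173333.33 / 16485.84 = 71.17 in
ȳ = 1005333.33 / 16485.84 = 60.98 in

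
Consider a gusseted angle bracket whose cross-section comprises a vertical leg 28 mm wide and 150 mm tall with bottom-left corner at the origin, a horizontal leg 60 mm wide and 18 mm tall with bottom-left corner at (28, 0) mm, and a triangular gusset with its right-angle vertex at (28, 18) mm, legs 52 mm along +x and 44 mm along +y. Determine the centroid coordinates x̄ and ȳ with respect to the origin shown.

x̄ = 26.98 mm, ȳ = 56.37 mm

vertical leg: A = 28 × 150 = 4200.00, centroid at (14.00, 75.00).
horizontal leg: A = 60 × 18 = 1080.00, centroid at (58.00, 9.00).
gusset: A = ½·52·44 = 1144.00, centroid at (45.33, 32.67).
ΣA = 6424.00 mm², ΣAx̄ = 173301.33 mm³, ΣAȳ = 362090.67 mm³.
x̄ = 173301.33/6424.00 = 26.98 mm; ȳ = 362090.67/6424.00 = 56.37 mm.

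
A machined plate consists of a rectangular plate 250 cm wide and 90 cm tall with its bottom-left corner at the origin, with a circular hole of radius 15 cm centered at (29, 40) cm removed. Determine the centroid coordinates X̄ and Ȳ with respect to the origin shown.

X̄ = 128.11 cm, Ȳ = 45.16 cm

Part | A | x̄ᵢ | ȳᵢ | A·x̄ᵢ | A·ȳᵢ
plate | 22500.00 | 125.00 | 45.00 | 2812500.00 | 1012500.00
hole | -706.86 | 29.00 | 40.00 | -20498.89 | -28274.33
Σ | 21793.14 |  |  | 2792001.11 | 984225.67
X̄ = 2792001.11 / 21793.14 = 128.11 cm
Ȳ = 984225.67 / 21793.14 = 45.16 cm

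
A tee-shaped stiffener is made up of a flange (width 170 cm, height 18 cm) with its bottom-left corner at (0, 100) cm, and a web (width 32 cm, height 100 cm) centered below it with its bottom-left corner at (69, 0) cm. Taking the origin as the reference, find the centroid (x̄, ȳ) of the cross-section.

web: A = 32 × 100 = 3200.00, centroid at (85.00, 50.00).
flange: A = 170 × 18 = 3060.00, centroid at (85.00, 109.00).
ΣA = 6260.00 cm²
ΣAx̄ = (3200.00)(85.00) + (3060.00)(85.00) = 532100.00 cm³
ΣAȳ = (3200.00)(50.00) + (3060.00)(109.00) = 493540.00 cm³
x̄ = 532100.00 / 6260.00 = 85.00 cm
ȳ = 493540.00 / 6260.00 = 78.84 cm

x̄ = 85.00 cm, ȳ = 78.84 cm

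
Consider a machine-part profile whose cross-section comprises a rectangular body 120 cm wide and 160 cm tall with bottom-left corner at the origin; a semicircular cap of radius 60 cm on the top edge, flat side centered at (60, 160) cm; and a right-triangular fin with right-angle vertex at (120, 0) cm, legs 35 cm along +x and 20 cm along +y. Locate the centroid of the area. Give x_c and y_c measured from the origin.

rectangular body: A = 120 × 160 = 19200.00, centroid at (60.00, 80.00).
semicircular top: A = ½π·60² = 5654.87, centroid at (60.00, 185.46).
triangular fin: A = ½·35·20 = 350.00, centroid at (131.67, 6.67).
ΣA = 25204.87 cm², ΣAx_c = 1537375.34 cm³, ΣAy_c = 2587112.02 cm³.
x_c = 1537375.34/25204.87 = 61.00 cm; y_c = 2587112.02/25204.87 = 102.64 cm.

x_c = 61.00 cm, y_c = 102.64 cm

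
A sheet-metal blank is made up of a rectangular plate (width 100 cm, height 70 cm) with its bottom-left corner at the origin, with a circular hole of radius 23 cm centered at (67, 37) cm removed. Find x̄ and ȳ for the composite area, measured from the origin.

x̄ = 44.71 cm, ȳ = 34.38 cm

plate: A = 100 × 70 = 7000.00, centroid at (50.00, 35.00).
hole: A = −π·23² = -1661.90, centroid at (67.00, 37.00).
ΣA = 5338.10 cm², ΣAx̄ = 238652.53 cm³, ΣAȳ = 183509.61 cm³.
x̄ = 238652.53/5338.10 = 44.71 cm; ȳ = 183509.61/5338.10 = 34.38 cm.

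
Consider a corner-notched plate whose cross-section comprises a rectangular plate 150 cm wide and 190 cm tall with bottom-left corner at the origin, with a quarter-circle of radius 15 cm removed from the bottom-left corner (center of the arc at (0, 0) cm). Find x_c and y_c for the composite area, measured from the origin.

x_c = 75.43 cm, y_c = 95.55 cm

Part | A | x̄ᵢ | ȳᵢ | A·x̄ᵢ | A·ȳᵢ
plate | 28500.00 | 75.00 | 95.00 | 2137500.00 | 2707500.00
removed quarter-circle | -176.71 | 6.37 | 6.37 | -1125.00 | -1125.00
Σ | 28323.29 |  |  | 2136375.00 | 2706375.00
x_c = 2136375.00 / 28323.29 = 75.43 cm
y_c = 2706375.00 / 28323.29 = 95.55 cm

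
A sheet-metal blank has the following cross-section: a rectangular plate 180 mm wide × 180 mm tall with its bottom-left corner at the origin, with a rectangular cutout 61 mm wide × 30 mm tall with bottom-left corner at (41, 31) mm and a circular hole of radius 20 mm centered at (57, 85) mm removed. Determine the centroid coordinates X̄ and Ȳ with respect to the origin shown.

Part | A | x̄ᵢ | ȳᵢ | A·x̄ᵢ | A·ȳᵢ
plate | 32400.00 | 90.00 | 90.00 | 2916000.00 | 2916000.00
hole 1 | -1830.00 | 71.50 | 46.00 | -130845.00 | -84180.00
hole 2 | -1256.64 | 57.00 | 85.00 | -71628.31 | -106814.15
Σ | 29313.36 |  |  | 2713526.69 | 2725005.85
X̄ = 2713526.69 / 29313.36 = 92.57 mm
Ȳ = 2725005.85 / 29313.36 = 92.96 mm

X̄ = 92.57 mm, Ȳ = 92.96 mm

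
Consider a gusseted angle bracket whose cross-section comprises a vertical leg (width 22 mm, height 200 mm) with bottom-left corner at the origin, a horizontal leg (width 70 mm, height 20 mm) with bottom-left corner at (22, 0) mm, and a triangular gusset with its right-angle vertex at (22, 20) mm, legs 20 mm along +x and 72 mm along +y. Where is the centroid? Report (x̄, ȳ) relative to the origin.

x̄ = 22.83 mm, ȳ = 74.49 mm

vertical leg: A = 22 × 200 = 4400.00, centroid at (11.00, 100.00).
horizontal leg: A = 70 × 20 = 1400.00, centroid at (57.00, 10.00).
gusset: A = ½·20·72 = 720.00, centroid at (28.67, 44.00).
ΣA = 6520.00 mm², ΣAx̄ = 148840.00 mm³, ΣAȳ = 485680.00 mm³.
x̄ = 148840.00/6520.00 = 22.83 mm; ȳ = 485680.00/6520.00 = 74.49 mm.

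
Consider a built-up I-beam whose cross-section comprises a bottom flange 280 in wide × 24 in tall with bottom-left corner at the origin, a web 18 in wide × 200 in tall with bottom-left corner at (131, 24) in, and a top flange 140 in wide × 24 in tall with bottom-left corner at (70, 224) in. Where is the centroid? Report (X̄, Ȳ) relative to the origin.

X̄ = 140.00 in, Ȳ = 96.49 in

bottom flange: A = 280 × 24 = 6720.00, centroid at (140.00, 12.00).
web: A = 18 × 200 = 3600.00, centroid at (140.00, 124.00).
top flange: A = 140 × 24 = 3360.00, centroid at (140.00, 236.00).
ΣA = 13680.00 in², ΣAX̄ = 1915200.00 in³, ΣAȲ = 1320000.00 in³.
X̄ = 1915200.00/13680.00 = 140.00 in; Ȳ = 1320000.00/13680.00 = 96.49 in.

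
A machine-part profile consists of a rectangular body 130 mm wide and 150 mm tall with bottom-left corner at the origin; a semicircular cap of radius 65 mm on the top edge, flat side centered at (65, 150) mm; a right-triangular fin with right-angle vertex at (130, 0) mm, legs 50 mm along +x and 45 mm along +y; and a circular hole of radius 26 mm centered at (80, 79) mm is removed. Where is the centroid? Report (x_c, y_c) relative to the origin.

Part | A | x̄ᵢ | ȳᵢ | A·x̄ᵢ | A·ȳᵢ
rectangular body | 19500.00 | 65.00 | 75.00 | 1267500.00 | 1462500.00
semicircular top | 6636.61 | 65.00 | 177.59 | 431379.94 | 1178575.51
triangular fin | 1125.00 | 146.67 | 15.00 | 165000.00 | 16875.00
hole | -2123.72 | 80.00 | 79.00 | -169897.33 | -167773.61
Σ | 25137.90 |  |  | 1693982.61 | 2490176.89
x_c = 1693982.61 / 25137.90 = 67.39 mm
y_c = 2490176.89 / 25137.90 = 99.06 mm

x_c = 67.39 mm, y_c = 99.06 mm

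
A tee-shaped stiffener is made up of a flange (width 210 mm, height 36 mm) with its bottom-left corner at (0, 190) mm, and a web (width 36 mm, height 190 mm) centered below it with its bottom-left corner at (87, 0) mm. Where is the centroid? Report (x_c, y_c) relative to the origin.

web: A = 36 × 190 = 6840.00, centroid at (105.00, 95.00).
flange: A = 210 × 36 = 7560.00, centroid at (105.00, 208.00).
ΣA = 14400.00 mm²
ΣAx_c = (6840.00)(105.00) + (7560.00)(105.00) = 1512000.00 mm³
ΣAy_c = (6840.00)(95.00) + (7560.00)(208.00) = 2222280.00 mm³
x_c = 1512000.00 / 14400.00 = 105.00 mm
y_c = 2222280.00 / 14400.00 = 154.32 mm

x_c = 105.00 mm, y_c = 154.32 mm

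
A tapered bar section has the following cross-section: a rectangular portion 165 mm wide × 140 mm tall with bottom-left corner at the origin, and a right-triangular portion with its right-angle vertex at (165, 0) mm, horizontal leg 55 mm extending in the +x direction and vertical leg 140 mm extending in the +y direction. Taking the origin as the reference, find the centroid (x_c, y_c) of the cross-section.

x_c = 96.90 mm, y_c = 66.67 mm

rectangular portion: A = 165 × 140 = 23100.00, centroid at (82.50, 70.00).
triangular portion: A = ½·55·140 = 3850.00, centroid at (183.33, 46.67).
ΣA = 26950.00 mm²
ΣAx_c = (23100.00)(82.50) + (3850.00)(183.33) = 2611583.33 mm³
ΣAy_c = (23100.00)(70.00) + (3850.00)(46.67) = 1796666.67 mm³
x_c = 2611583.33 / 26950.00 = 96.90 mm
y_c = 1796666.67 / 26950.00 = 66.67 mm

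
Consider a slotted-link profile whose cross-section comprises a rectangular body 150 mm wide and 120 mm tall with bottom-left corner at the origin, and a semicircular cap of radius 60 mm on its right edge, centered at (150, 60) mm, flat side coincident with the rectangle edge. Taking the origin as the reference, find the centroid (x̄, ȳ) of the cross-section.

Part | A | x̄ᵢ | ȳᵢ | A·x̄ᵢ | A·ȳᵢ
rectangular body | 18000.00 | 75.00 | 60.00 | 1350000.00 | 1080000.00
semicircular end | 5654.87 | 175.46 | 60.00 | 992230.02 | 339292.01
Σ | 23654.87 |  |  | 2342230.02 | 1419292.01
x̄ = 2342230.02 / 23654.87 = 99.02 mm
ȳ = 1419292.01 / 23654.87 = 60.00 mm

x̄ = 99.02 mm, ȳ = 60.00 mm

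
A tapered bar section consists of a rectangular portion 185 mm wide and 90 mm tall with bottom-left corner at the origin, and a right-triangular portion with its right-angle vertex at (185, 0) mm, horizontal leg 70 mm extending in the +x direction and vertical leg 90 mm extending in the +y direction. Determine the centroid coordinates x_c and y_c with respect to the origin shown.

Part | A | x̄ᵢ | ȳᵢ | A·x̄ᵢ | A·ȳᵢ
rectangular portion | 16650.00 | 92.50 | 45.00 | 1540125.00 | 749250.00
triangular portion | 3150.00 | 208.33 | 30.00 | 656250.00 | 94500.00
Σ | 19800.00 |  |  | 2196375.00 | 843750.00
x_c = 2196375.00 / 19800.00 = 110.93 mm
y_c = 843750.00 / 19800.00 = 42.61 mm

x_c = 110.93 mm, y_c = 42.61 mm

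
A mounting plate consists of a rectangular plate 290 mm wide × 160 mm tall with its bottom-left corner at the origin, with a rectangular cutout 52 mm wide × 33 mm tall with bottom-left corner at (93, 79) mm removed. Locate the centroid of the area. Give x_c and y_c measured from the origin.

plate: A = 290 × 160 = 46400.00, centroid at (145.00, 80.00).
hole: A = −(52 × 33) = -1716.00, centroid at (119.00, 95.50).
ΣA = 44684.00 mm²
ΣAx_c = (46400.00)(145.00) + (-1716.00)(119.00) = 6523796.00 mm³
ΣAy_c = (46400.00)(80.00) + (-1716.00)(95.50) = 3548122.00 mm³
x_c = 6523796.00 / 44684.00 = 146.00 mm
y_c = 3548122.00 / 44684.00 = 79.40 mm

x_c = 146.00 mm, y_c = 79.40 mm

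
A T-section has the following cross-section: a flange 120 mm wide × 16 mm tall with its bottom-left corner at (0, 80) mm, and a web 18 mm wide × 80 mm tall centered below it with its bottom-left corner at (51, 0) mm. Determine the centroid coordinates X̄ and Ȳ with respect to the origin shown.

web: A = 18 × 80 = 1440.00, centroid at (60.00, 40.00).
flange: A = 120 × 16 = 1920.00, centroid at (60.00, 88.00).
ΣA = 3360.00 mm²
ΣAX̄ = (1440.00)(60.00) + (1920.00)(60.00) = 201600.00 mm³
ΣAȲ = (1440.00)(40.00) + (1920.00)(88.00) = 226560.00 mm³
X̄ = 201600.00 / 3360.00 = 60.00 mm
Ȳ = 226560.00 / 3360.00 = 67.43 mm

X̄ = 60.00 mm, Ȳ = 67.43 mm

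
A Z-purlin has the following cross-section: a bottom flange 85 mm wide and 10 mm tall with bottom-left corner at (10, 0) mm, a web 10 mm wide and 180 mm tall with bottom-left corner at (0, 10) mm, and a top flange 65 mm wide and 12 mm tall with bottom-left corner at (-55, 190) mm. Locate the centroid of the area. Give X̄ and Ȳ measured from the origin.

bottom flange: A = 85 × 10 = 850.00, centroid at (52.50, 5.00).
web: A = 10 × 180 = 1800.00, centroid at (5.00, 100.00).
top flange: A = 65 × 12 = 780.00, centroid at (-22.50, 196.00).
ΣA = 3430.00 mm², ΣAX̄ = 36075.00 mm³, ΣAȲ = 337130.00 mm³.
X̄ = 36075.00/3430.00 = 10.52 mm; Ȳ = 337130.00/3430.00 = 98.29 mm.

X̄ = 10.52 mm, Ȳ = 98.29 mm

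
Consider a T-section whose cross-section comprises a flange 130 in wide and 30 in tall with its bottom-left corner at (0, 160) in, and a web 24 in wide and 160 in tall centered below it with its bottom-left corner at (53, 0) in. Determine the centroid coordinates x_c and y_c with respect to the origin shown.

web: A = 24 × 160 = 3840.00, centroid at (65.00, 80.00).
flange: A = 130 × 30 = 3900.00, centroid at (65.00, 175.00).
ΣA = 7740.00 in²
ΣAx_c = (3840.00)(65.00) + (3900.00)(65.00) = 503100.00 in³
ΣAy_c = (3840.00)(80.00) + (3900.00)(175.00) = 989700.00 in³
x_c = 503100.00 / 7740.00 = 65.00 in
y_c = 989700.00 / 7740.00 = 127.87 in

x_c = 65.00 in, y_c = 127.87 in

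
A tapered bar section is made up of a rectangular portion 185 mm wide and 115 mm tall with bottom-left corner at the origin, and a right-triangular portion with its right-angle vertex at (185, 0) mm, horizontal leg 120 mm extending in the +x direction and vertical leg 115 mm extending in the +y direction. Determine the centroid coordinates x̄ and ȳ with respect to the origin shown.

x̄ = 124.95 mm, ȳ = 52.81 mm

rectangular portion: A = 185 × 115 = 21275.00, centroid at (92.50, 57.50).
triangular portion: A = ½·120·115 = 6900.00, centroid at (225.00, 38.33).
ΣA = 28175.00 mm², ΣAx̄ = 3520437.50 mm³, ΣAȳ = 1487812.50 mm³.
x̄ = 3520437.50/28175.00 = 124.95 mm; ȳ = 1487812.50/28175.00 = 52.81 mm.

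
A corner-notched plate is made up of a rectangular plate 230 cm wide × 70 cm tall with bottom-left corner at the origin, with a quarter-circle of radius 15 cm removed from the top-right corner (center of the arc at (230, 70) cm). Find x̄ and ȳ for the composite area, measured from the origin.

x̄ = 113.79 cm, ȳ = 34.68 cm

plate: A = 230 × 70 = 16100.00, centroid at (115.00, 35.00).
removed quarter-circle: A = −¼π·15² = -176.71, centroid at (223.63, 63.63).
ΣA = 15923.29 cm²
ΣAx̄ = (16100.00)(115.00) + (-176.71)(223.63) = 1811980.65 cm³
ΣAȳ = (16100.00)(35.00) + (-176.71)(63.63) = 552254.98 cm³
x̄ = 1811980.65 / 15923.29 = 113.79 cm
ȳ = 552254.98 / 15923.29 = 34.68 cm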